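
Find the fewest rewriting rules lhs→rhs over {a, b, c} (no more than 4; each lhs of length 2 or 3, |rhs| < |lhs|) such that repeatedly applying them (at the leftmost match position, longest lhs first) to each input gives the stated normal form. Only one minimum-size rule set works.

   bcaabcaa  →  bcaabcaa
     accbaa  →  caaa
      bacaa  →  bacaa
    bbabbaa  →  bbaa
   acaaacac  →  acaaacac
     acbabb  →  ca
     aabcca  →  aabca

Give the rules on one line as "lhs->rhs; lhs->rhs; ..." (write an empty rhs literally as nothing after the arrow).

abb->; acb->ca; cc->c

  | bcaabcaa
  | accbaa => acbaa => caaa
  | bacaa
  | bbabbaa => bbaa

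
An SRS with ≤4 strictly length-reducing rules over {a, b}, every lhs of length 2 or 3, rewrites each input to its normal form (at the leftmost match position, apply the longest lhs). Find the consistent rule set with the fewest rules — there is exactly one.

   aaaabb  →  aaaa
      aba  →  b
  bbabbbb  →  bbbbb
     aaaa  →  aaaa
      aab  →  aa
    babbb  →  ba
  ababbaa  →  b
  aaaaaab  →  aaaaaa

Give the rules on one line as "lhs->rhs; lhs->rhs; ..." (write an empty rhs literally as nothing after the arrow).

  | aaaabb => aaaab => aaaa
  | aba => b
  | bbabbbb => bbbbb
  | aaaa

ab->a; aba->b; bba->b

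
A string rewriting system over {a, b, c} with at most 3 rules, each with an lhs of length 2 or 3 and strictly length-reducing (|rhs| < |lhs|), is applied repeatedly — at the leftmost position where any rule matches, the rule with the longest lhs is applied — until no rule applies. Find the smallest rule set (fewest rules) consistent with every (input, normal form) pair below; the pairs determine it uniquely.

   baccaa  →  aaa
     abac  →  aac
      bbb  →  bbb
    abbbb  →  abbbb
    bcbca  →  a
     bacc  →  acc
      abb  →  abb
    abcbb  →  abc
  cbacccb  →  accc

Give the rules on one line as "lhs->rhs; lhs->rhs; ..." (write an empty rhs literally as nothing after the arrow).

  | baccaa => accaa => acaa => aaa
  | abac => aac
  | bbb
  | abbbb

ba->a; ca->a; cb->c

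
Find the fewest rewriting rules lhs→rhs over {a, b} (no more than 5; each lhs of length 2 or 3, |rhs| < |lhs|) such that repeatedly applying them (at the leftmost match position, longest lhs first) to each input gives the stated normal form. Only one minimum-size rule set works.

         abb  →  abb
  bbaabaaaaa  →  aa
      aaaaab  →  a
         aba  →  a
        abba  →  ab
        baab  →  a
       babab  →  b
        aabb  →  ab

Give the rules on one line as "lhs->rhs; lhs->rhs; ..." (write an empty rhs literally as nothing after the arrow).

aaa->aa; aab->a; ba->; baa->aa

  | abb
  | bbaabaaaaa => baabaaaaa => aabaaaaa => aaaaaa => aaaaa => aaaa => aaa => aa
  | aaaaab => aaaab => aaab => aab => a
  | aba => a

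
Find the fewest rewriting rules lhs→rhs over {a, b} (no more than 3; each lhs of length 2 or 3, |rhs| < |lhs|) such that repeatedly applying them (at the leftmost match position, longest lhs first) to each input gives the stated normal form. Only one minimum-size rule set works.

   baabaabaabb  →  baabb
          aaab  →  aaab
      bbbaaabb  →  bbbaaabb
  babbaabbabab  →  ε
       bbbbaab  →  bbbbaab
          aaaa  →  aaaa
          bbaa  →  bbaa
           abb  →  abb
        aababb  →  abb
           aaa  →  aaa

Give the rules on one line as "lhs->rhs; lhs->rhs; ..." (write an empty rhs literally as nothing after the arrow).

  | baabaabaabb => baabaabb => baabb
  | aaab
  | bbbaaabb
  | babbaabbabab => baabbabab => baabab => bab => ε

aba->; bab->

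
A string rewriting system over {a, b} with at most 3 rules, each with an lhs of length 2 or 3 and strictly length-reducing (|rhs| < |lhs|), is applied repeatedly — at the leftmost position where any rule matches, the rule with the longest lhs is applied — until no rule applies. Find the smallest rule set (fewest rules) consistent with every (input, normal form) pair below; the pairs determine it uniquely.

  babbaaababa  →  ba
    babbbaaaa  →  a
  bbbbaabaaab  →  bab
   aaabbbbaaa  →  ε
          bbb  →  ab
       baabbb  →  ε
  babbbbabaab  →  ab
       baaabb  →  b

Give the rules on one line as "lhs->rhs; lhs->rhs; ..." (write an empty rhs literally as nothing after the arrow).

  | babbaaababa => baaaaababa => baaababa => bababa => bbaba => aaba => ba
  | babbbaaaa => baabaaaa => bbaaaa => aaaaa => aaa => a
  | bbbbaabaaab => abbaabaaab => aaaabaaab => aabaaab => baaab => bab
  | aaabbbbaaa => abbbbaaa => aabbaaa => bbaaa => aaaa => aa => ε

aa->; aba->ba; bb->a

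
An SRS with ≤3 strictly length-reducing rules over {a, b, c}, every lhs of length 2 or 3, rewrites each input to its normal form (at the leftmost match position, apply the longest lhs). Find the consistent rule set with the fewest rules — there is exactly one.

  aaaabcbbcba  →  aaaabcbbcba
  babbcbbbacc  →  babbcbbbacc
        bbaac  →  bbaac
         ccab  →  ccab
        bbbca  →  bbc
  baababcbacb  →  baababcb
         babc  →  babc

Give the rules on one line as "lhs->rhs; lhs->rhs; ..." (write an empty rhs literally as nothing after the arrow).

acb->; bca->c

  | aaaabcbbcba
  | babbcbbbacc
  | bbaac
  | ccab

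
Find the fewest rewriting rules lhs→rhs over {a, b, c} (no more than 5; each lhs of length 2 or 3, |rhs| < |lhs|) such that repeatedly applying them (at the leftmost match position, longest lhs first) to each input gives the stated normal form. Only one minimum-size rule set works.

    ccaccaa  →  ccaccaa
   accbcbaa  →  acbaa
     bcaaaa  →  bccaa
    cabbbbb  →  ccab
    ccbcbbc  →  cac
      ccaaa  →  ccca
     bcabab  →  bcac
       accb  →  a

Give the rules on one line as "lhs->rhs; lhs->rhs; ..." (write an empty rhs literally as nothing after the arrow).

  | ccaccaa
  | accbcbaa => acbaa
  | bcaaaa => bccaa
  | cabbbbb => caabbb => caaab => ccab

aaa->ca; bab->c; bb->a; ccb->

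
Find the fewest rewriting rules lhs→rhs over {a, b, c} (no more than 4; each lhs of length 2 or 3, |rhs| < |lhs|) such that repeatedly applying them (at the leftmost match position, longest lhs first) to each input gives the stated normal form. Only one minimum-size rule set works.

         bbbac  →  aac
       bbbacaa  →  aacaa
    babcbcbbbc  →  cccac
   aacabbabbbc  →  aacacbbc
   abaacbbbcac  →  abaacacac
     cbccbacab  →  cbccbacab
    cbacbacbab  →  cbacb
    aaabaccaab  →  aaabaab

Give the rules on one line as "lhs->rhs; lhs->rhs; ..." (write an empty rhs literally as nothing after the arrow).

acc->; bab->c; bbb->a; bcb->cb

  | bbbac => aac
  | bbbacaa => aacaa
  | babcbcbbbc => ccbcbbbc => cccbbbc => cccac
  | aacabbabbbc => aacabcbbc => aacacbbc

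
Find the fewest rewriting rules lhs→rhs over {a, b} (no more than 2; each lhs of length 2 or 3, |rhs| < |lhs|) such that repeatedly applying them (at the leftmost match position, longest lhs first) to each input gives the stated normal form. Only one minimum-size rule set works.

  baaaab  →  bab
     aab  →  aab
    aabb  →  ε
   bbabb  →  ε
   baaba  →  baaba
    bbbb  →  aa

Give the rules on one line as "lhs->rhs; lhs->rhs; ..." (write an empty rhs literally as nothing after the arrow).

  | baaaab => bab
  | aab
  | aabb => aaa => ε
  | bbabb => aabb => aaa => ε

aaa->; bb->a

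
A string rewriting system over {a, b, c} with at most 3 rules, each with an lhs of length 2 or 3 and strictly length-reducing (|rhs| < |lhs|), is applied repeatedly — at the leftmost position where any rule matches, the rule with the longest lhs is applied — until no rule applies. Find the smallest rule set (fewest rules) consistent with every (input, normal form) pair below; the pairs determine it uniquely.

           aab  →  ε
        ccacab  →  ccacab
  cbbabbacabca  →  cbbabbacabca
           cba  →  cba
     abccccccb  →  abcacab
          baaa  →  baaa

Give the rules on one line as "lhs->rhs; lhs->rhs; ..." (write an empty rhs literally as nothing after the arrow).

  | aab => ε
  | ccacab
  | cbbabbacabca
  | cba

aab->; ccc->ca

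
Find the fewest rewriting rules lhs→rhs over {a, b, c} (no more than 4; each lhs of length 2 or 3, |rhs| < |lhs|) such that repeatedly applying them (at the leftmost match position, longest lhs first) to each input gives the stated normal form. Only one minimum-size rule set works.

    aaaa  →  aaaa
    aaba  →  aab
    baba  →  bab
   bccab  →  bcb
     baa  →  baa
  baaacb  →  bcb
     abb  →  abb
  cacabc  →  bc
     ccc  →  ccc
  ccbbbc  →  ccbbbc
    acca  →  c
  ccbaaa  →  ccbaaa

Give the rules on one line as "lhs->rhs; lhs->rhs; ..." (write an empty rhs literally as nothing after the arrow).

  | aaaa
  | aaba => aab
  | baba => bab
  | bccab => bcb

aba->ab; ac->c; ca->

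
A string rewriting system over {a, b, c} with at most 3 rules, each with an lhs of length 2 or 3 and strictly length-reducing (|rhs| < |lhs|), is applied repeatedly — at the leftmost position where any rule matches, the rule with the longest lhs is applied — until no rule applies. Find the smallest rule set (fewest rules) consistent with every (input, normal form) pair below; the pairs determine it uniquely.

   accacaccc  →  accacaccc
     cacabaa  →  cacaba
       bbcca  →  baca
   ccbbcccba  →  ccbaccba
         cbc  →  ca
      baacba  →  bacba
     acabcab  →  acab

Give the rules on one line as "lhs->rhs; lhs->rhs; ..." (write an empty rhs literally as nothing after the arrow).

  | accacaccc
  | cacabaa => cacaba
  | bbcca => baca
  | ccbbcccba => ccbaccba

aa->a; bc->a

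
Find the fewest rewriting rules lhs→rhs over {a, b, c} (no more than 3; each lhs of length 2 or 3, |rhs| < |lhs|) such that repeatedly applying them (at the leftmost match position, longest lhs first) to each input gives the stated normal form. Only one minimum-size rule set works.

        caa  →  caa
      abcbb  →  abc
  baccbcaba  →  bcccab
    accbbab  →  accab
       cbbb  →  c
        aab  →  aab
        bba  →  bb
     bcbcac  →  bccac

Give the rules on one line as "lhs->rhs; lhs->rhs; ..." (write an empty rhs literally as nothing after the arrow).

  | caa
  | abcbb => abcb => abc
  | baccbcaba => bccbcaba => bcccaba => bcccab
  | accbbab => accbab => accab

ba->b; cb->c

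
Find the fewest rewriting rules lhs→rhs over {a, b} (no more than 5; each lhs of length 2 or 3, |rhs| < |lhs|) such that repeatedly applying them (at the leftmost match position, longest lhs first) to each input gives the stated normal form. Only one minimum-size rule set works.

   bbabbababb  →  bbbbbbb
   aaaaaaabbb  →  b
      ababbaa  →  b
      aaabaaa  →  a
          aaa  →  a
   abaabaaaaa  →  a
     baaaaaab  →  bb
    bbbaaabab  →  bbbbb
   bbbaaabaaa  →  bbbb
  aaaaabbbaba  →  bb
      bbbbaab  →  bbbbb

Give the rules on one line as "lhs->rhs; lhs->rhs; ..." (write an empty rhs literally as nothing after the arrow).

  | bbabbababb => bbbbababb => bbbbbabb => bbbbbbb
  | aaaaaaabbb => aaaaaabbb => aaaaabbb => aaaabbb => aaabbb => aabbb => abb => b
  | ababbaa => abbaa => baa => ba => b
  | aaabaaa => aabaaa => aaaa => aaa => aa => a

aa->a; aab->a; ab->; ba->b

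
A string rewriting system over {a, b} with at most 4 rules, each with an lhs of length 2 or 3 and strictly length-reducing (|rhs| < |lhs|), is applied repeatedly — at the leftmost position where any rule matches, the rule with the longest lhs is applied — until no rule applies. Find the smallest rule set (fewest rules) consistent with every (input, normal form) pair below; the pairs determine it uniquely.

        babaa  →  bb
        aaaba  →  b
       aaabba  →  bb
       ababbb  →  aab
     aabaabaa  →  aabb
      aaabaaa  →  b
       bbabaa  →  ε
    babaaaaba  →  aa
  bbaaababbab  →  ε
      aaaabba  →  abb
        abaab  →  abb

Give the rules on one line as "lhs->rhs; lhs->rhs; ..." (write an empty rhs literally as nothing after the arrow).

aaa->; ba->b; bbb->a

  | babaa => bbaa => bba => bb
  | aaaba => ba => b
  | aaabba => bba => bb
  | ababbb => abbbb => aab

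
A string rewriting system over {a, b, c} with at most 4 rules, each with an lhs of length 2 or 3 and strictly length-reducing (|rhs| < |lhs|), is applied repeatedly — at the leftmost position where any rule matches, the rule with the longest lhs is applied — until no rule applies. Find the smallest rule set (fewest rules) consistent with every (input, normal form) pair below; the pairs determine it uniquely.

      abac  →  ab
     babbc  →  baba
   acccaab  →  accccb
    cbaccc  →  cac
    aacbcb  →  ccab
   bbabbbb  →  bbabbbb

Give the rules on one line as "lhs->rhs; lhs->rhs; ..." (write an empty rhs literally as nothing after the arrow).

  | abac => ab
  | babbc => baba
  | acccaab => accccb
  | cbaccc => cbcc => cac

aa->c; bac->b; bc->a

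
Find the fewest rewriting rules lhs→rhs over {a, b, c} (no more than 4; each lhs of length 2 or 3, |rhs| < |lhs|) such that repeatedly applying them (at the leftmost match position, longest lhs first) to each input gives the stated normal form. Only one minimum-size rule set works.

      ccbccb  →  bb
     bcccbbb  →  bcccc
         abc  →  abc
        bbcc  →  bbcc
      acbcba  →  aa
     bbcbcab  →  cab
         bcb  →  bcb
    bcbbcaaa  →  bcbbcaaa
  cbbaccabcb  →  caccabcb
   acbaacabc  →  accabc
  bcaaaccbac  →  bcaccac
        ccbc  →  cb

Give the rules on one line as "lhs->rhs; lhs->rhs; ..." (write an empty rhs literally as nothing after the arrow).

aac->c; ba->a; bbb->c; cbc->b

  | ccbccb => cbcb => bb
  | bcccbbb => bcccc
  | abc
  | bbcc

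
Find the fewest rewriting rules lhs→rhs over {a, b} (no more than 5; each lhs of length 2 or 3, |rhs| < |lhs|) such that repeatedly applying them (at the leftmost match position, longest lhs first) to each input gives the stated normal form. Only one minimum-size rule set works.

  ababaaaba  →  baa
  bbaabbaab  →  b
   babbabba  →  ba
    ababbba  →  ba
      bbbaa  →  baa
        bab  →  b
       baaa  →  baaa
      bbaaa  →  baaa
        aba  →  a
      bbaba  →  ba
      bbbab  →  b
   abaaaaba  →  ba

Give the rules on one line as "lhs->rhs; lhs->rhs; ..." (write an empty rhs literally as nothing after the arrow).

aab->bb; ab->; abb->ba; bb->b

  | ababaaaba => abaaaba => aaaba => abba => baa
  | bbaabbaab => baabbaab => bbbbaab => bbbaab => bbaab => baab => bbb => bb => b
  | babbabba => bbaabba => baabba => bbbba => bbba => bba => ba
  | ababbba => abbba => baba => ba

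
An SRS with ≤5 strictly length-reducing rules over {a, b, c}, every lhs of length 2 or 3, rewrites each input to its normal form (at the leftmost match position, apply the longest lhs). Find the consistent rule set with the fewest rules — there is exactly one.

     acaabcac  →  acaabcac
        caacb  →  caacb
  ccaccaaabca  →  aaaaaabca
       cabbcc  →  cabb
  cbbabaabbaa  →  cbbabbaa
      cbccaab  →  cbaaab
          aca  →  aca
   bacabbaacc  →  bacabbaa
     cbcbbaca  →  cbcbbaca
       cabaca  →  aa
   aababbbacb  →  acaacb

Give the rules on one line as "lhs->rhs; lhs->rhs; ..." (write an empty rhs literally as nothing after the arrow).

  | acaabcac
  | caacb
  | ccaccaaabca => aaccaaabca => aaaaaabca
  | cabbcc => cabb

aba->; bbb->ca; cc->; cca->aa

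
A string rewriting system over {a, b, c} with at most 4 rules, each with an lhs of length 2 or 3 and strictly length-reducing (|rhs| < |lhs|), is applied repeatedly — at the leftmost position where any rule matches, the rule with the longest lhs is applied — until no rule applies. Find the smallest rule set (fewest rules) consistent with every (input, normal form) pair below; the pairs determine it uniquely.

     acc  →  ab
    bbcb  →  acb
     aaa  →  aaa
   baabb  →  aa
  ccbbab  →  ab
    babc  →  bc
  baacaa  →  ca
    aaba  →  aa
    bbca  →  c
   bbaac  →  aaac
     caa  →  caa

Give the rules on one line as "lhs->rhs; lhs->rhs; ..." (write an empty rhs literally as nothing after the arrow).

  | acc => ab
  | bbcb => acb
  | aaa
  | baabb => abb => aa

aca->c; ba->; bb->a; cc->b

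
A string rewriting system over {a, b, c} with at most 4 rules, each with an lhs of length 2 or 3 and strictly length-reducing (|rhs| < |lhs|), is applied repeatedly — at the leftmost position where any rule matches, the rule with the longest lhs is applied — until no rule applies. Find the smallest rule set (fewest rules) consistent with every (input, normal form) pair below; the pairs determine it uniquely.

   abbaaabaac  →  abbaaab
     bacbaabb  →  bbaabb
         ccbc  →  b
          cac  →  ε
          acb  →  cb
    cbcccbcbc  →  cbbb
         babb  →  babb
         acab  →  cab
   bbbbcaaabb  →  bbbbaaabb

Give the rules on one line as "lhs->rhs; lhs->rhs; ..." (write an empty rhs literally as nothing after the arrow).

  | abbaaabaac => abbaaabac => abbaaabc => abbaaab
  | bacbaabb => bcbaabb => bbaabb
  | ccbc => bc => b
  | cac => cc => ε

ac->c; bc->b; cc->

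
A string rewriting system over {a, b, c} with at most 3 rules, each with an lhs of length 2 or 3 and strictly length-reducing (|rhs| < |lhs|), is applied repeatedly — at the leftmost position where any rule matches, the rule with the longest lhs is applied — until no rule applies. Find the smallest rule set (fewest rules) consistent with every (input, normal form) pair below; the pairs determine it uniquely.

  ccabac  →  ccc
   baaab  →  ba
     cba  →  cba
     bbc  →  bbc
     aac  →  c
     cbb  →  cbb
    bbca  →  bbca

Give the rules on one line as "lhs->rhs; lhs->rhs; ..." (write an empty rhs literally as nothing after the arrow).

  | ccabac => ccaac => ccc
  | baaab => bab => ba
  | cba
  | bbc

aa->; ab->a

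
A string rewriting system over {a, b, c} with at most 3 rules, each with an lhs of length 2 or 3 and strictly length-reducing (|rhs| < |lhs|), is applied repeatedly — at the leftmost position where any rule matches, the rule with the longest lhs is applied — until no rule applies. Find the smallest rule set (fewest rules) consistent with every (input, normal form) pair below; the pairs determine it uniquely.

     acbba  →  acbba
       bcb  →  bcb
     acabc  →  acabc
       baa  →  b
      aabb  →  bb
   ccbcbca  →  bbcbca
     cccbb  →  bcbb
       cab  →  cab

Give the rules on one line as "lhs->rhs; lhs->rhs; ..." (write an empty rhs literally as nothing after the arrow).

aa->; cc->b

  | acbba
  | bcb
  | acabc
  | baa => b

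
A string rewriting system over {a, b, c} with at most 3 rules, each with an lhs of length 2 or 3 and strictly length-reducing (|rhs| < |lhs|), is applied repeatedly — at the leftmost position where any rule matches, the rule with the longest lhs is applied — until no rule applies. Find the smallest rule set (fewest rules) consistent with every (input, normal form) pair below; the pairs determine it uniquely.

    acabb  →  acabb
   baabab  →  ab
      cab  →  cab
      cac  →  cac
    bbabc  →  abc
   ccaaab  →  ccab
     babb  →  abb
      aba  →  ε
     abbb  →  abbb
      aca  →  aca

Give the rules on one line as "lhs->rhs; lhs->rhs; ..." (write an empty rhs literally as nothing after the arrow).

  | acabb
  | baabab => aabab => bab => ab
  | cab
  | cac

aa->; ba->a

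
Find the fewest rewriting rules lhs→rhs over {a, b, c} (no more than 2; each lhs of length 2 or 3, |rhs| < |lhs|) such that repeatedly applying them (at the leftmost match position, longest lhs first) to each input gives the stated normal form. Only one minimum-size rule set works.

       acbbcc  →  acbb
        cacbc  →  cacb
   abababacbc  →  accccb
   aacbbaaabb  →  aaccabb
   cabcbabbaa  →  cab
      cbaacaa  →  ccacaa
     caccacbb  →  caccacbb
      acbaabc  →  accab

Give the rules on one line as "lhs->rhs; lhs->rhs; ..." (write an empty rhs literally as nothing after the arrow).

ba->c; bc->b

  | acbbcc => acbbc => acbb
  | cacbc => cacb
  | abababacbc => acbabacbc => accbacbc => accccbc => accccb
  | aacbbaaabb => aacbcaabb => aacbaabb => aaccabb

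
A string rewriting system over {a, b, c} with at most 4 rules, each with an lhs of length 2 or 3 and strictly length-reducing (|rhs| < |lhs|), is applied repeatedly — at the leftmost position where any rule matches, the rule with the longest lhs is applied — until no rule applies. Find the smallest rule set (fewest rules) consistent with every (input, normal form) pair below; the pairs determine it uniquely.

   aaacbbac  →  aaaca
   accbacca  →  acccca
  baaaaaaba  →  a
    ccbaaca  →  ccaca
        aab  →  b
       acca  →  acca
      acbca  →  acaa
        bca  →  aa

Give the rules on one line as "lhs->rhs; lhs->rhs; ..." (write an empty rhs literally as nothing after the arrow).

  | aaacbbac => aaacbc => aaaca
  | accbacca => acccca
  | baaaaaaba => aaaaaba => aaaba => aba => a
  | ccbaaca => ccaca

aab->b; ba->; bc->a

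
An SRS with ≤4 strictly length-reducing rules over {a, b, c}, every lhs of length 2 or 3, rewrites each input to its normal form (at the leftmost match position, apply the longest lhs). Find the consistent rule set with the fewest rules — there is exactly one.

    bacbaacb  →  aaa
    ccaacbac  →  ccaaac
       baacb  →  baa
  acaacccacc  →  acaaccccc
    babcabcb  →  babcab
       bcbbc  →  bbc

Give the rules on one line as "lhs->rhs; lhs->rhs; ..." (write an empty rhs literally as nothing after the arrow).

bac->ac; cac->cc; cb->

  | bacbaacb => acbaacb => aaacb => aaa
  | ccaacbac => ccaaac
  | baacb => baa
  | acaacccacc => acaaccccc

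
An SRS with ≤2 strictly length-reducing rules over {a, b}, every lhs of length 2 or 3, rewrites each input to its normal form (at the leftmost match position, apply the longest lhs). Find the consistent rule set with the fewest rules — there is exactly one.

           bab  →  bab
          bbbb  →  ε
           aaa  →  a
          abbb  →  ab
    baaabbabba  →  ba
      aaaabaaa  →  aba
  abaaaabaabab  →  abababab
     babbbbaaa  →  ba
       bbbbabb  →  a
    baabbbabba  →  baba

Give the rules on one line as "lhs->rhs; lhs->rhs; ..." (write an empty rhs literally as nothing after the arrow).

  | bab
  | bbbb => bb => ε
  | aaa => aa => a
  | abbb => ab

aa->a; bb->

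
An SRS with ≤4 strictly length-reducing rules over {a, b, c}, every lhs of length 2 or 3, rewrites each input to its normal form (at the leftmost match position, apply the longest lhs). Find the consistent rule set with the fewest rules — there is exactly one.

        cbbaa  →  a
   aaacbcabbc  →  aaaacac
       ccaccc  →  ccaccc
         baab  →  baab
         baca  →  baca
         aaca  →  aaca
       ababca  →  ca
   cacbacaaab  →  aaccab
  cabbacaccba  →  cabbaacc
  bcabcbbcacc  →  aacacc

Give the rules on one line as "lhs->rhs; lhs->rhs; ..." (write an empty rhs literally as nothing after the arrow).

aba->; bc->c; caa->ac; cb->a

  | cbbaa => abaa => a
  | aaacbcabbc => aaaacabbc => aaaacabc => aaaacac
  | ccaccc
  | baab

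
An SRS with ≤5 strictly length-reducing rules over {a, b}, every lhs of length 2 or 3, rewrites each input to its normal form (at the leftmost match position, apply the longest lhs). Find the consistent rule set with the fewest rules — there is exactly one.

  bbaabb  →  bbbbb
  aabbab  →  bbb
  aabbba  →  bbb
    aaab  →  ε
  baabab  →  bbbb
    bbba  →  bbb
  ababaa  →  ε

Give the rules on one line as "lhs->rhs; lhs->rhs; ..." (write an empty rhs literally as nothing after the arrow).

aa->; ab->; ba->b; baa->bb

  | bbaabb => bbbbb
  | aabbab => bbab => bbb
  | aabbba => bbba => bbb
  | aaab => ab => ε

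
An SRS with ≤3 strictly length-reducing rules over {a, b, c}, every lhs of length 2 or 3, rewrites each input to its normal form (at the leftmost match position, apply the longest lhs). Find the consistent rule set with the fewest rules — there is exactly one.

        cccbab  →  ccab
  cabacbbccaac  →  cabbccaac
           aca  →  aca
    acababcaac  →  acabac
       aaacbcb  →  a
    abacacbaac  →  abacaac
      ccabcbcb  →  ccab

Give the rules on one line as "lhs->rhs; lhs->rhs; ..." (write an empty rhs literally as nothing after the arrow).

  | cccbab => ccab
  | cabacbbccaac => cabbccaac
  | aca
  | acababcaac => acabacbac => acabac

acb->; bca->cb; cb->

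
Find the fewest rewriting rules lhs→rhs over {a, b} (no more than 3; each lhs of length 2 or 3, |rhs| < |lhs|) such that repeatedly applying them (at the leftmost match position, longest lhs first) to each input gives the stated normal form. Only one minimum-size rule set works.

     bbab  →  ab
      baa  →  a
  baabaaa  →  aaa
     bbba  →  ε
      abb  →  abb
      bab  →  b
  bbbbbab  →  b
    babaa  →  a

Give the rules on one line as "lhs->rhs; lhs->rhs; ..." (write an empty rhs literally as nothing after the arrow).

ba->; bba->a

  | bbab => ab
  | baa => a
  | baabaaa => abaaa => aaa
  | bbba => ba => ε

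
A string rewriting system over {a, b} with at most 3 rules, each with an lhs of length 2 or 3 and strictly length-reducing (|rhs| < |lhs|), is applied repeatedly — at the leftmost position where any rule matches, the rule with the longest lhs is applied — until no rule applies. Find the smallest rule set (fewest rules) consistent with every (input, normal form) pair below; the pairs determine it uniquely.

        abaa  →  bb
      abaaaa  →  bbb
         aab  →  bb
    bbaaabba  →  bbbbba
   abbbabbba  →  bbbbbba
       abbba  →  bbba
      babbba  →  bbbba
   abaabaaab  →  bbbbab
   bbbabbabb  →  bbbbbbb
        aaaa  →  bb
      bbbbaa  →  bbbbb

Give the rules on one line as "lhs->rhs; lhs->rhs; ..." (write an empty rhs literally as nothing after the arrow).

aa->b; abb->bb

  | abaa => abb => bb
  | abaaaa => abbaa => bbaa => bbb
  | aab => bb
  | bbaaabba => bbbabba => bbbbba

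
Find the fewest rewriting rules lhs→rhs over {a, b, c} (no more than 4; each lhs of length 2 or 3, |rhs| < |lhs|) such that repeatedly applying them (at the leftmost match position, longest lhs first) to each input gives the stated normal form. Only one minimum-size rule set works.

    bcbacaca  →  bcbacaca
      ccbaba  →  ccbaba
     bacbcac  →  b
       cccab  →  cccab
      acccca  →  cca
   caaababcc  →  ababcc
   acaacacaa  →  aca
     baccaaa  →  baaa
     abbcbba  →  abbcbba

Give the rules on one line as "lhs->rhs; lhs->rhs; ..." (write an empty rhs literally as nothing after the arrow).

acc->; bca->; caa->

  | bcbacaca
  | ccbaba
  | bacbcac => bacc => b
  | cccab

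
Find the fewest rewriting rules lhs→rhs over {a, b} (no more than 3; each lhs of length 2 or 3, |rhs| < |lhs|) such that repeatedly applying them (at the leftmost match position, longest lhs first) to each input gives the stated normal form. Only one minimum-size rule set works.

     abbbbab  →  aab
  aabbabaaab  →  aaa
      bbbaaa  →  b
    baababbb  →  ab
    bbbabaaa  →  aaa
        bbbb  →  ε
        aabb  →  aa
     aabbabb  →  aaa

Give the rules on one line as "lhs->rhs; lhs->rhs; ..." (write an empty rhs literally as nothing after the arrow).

ba->b; bb->

  | abbbbab => abbab => aab
  | aabbabaaab => aaabaaab => aaabaab => aaabab => aaabb => aaa
  | bbbaaa => baaa => baa => ba => b
  | baababbb => bababbb => bbabbb => abbb => ab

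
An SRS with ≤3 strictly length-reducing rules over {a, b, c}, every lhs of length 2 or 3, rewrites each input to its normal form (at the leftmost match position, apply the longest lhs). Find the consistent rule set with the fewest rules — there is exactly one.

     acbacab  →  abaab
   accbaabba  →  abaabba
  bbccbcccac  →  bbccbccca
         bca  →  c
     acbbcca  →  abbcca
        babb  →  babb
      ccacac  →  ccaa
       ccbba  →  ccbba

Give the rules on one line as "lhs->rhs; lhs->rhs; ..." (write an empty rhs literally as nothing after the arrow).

  | acbacab => abacab => abaab
  | accbaabba => acbaabba => abaabba
  | bbccbcccac => bbccbccca
  | bca => c

ac->a; bca->c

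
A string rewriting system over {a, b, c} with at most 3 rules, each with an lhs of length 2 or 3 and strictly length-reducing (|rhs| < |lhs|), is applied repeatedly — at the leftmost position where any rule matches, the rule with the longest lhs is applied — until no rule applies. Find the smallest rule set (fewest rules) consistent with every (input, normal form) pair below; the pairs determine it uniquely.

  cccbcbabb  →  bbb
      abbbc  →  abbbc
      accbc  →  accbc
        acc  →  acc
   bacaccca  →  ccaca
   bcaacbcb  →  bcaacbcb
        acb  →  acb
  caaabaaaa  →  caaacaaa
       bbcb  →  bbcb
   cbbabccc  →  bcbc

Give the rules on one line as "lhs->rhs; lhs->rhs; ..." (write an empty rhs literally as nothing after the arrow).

  | cccbcbabb => cbcbabb => cbccbb => cbcbb => cbbb => bbb
  | abbbc
  | accbc
  | acc

ba->c; cbb->bb; ccc->c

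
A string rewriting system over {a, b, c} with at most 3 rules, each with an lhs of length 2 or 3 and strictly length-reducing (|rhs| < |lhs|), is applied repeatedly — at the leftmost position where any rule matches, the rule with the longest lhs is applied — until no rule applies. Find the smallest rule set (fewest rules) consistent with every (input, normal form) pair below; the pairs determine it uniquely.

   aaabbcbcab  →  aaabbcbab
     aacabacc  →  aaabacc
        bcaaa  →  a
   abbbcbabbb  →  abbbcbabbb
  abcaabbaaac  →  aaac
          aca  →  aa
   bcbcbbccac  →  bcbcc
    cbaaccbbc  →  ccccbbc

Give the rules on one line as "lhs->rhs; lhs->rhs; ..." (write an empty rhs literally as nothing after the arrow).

baa->c; bba->; ca->a

  | aaabbcbcab => aaabbcbab
  | aacabacc => aaabacc
  | bcaaa => baaa => ca => a
  | abbbcbabbb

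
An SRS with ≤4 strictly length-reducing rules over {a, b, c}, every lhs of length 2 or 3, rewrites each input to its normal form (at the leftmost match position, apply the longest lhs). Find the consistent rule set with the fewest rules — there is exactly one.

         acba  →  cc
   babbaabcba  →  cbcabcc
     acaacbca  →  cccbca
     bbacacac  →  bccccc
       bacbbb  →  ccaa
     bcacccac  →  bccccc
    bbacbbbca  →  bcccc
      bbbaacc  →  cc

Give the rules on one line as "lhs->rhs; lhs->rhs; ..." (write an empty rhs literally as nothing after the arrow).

  | acba => cba => cc
  | babbaabcba => cbbaabcba => cbcabcba => cbcabcc
  | acaacbca => ccacbca => cccbca
  | bbacacac => bccacac => bccccc

ac->c; aca->cc; ba->c; bbb->aa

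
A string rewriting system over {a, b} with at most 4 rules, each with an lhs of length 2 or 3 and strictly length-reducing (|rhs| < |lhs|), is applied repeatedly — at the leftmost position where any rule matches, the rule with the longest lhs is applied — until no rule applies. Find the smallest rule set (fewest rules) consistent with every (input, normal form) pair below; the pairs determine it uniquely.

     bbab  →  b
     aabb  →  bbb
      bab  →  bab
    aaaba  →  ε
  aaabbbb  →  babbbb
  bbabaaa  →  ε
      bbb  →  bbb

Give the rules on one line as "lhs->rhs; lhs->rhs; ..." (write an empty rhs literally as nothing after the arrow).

  | bbab => b
  | aabb => bbb
  | bab
  | aaaba => baba => bba => ε

aa->b; aba->ba; bba->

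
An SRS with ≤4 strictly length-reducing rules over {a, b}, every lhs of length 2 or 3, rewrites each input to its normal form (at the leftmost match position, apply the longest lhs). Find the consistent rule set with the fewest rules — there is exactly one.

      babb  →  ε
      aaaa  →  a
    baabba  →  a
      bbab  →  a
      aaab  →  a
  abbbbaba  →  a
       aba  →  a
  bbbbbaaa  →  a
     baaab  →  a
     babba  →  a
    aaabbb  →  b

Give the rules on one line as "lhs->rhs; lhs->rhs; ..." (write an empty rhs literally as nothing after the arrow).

aa->a; ab->a; abb->; ba->a

  | babb => abb => ε
  | aaaa => aaa => aa => a
  | baabba => aabba => abba => a
  | bbab => bab => ab => a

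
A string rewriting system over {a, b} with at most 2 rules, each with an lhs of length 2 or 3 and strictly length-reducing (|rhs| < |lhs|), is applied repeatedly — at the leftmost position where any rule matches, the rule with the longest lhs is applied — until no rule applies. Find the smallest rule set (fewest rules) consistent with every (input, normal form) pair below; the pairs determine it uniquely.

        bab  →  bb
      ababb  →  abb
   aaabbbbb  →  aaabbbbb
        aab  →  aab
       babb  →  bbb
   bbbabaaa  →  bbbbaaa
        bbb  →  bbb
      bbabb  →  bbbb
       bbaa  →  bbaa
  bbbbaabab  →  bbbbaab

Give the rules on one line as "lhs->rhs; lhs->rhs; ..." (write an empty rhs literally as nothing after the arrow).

  | bab => bb
  | ababb => abb
  | aaabbbbb
  | aab

aba->a; bab->bb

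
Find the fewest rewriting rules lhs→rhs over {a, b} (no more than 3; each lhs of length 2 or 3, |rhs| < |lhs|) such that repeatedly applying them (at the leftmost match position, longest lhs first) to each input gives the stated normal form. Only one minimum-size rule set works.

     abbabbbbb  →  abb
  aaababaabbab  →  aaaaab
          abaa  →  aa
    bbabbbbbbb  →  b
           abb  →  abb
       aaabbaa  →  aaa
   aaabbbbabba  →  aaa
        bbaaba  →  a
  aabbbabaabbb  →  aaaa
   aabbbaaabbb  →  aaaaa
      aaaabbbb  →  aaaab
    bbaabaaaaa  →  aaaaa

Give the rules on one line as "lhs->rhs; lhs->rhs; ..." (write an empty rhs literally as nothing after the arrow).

  | abbabbbbb => abbbbb => abb
  | aaababaabbab => aaaaabbab => aaaaab
  | abaa => aa
  | bbabbbbbbb => bbbbbbb => bbbb => b

ba->; bab->; bbb->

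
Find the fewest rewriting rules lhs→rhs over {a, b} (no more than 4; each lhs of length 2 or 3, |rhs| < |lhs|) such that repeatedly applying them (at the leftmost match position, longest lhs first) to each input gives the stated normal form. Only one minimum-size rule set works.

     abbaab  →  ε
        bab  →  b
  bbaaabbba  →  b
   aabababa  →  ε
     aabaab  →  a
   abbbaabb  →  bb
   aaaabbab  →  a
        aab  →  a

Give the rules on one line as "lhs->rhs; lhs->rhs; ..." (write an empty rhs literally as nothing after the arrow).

  | abbaab => baab => ab => ε
  | bab => b
  | bbaaabbba => baabbba => abbba => bba => b
  | aabababa => ababa => ba => ε

ab->; aba->; ba->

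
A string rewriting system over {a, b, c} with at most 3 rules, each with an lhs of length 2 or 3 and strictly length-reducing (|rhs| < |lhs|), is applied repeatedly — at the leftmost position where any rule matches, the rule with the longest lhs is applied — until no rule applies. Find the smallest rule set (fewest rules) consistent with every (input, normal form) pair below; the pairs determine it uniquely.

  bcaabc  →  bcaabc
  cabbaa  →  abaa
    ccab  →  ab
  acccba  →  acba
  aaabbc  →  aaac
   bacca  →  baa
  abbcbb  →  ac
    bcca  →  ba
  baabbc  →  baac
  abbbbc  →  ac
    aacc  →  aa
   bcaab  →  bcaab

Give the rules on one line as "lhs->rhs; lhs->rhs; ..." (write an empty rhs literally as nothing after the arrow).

bb->; cab->a; cc->

  | bcaabc
  | cabbaa => abaa
  | ccab => ab
  | acccba => acba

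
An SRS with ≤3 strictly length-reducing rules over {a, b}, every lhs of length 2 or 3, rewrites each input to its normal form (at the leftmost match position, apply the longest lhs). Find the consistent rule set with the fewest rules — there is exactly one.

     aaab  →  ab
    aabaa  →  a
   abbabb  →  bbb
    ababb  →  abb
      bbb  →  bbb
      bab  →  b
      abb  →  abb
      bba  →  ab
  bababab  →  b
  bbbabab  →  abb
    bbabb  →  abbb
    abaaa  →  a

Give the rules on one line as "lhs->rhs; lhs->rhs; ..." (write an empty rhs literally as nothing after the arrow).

  | aaab => ab
  | aabaa => baa => a
  | abbabb => aabbb => bbb
  | ababb => abb

aa->; ba->; bba->ab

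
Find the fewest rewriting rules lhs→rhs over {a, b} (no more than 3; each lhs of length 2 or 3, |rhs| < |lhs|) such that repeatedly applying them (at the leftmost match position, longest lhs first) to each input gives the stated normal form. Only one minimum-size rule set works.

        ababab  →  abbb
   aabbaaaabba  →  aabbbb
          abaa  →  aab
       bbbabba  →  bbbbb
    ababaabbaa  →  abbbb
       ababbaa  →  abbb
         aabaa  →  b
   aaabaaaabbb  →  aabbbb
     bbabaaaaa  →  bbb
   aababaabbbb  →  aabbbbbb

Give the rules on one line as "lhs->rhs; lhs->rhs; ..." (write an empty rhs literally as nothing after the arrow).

aaa->; ba->b; baa->ab

  | ababab => abbab => abbb
  | aabbaaaabba => aababaabba => aabbaabba => aababbba => aabbbba => aabbbb
  | abaa => aab
  | bbbabba => bbbbba => bbbbb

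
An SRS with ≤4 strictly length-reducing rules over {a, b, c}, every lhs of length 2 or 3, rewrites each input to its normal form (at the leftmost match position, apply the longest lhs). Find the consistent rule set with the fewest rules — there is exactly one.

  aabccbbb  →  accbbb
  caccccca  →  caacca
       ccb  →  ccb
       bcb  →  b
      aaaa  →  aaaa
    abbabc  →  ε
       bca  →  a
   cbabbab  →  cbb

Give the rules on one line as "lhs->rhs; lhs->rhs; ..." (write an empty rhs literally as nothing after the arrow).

  | aabccbbb => accbbb
  | caccccca => caacca
  | ccb
  | bcb => b

ab->; bc->; ccc->a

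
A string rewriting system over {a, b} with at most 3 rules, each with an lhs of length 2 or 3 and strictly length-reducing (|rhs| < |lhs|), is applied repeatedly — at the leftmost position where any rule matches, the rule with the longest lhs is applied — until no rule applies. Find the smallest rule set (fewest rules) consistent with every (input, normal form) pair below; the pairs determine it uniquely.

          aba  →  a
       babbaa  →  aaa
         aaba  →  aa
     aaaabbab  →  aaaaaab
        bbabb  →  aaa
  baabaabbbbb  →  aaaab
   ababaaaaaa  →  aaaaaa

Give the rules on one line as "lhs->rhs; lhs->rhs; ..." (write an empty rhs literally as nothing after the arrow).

  | aba => a
  | babbaa => bbaa => aaa
  | aaba => aa
  | aaaabbab => aaaaaab

ba->; bb->a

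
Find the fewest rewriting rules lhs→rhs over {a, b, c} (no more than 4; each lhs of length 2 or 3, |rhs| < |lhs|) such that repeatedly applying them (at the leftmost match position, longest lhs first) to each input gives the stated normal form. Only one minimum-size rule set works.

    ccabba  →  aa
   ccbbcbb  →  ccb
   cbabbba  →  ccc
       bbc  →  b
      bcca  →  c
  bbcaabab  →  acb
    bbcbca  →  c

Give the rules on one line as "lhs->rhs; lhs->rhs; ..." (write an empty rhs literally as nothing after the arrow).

ba->c; bb->; bbc->b; ca->a

  | ccabba => cabba => abba => aa
  | ccbbcbb => ccbbb => ccb
  | cbabbba => ccbbba => ccba => ccc
  | bbc => b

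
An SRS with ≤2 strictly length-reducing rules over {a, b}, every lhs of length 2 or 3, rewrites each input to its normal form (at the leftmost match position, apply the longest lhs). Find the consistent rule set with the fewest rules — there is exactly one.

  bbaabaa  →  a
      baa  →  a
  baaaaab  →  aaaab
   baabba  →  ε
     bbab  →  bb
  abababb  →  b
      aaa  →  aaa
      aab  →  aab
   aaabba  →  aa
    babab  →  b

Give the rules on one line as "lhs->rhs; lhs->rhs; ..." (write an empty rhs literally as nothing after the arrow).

abb->b; ba->

  | bbaabaa => babaa => baa => a
  | baa => a
  | baaaaab => aaaab
  | baabba => abba => ba => ε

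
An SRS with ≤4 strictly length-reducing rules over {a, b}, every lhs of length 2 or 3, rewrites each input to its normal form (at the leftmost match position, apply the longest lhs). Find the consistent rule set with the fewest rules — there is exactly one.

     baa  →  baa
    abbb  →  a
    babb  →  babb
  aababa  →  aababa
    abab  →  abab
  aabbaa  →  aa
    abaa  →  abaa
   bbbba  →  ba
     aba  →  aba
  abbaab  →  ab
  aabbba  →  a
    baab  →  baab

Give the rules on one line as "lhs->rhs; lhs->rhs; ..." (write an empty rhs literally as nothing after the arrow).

aaa->a; bba->a; bbb->

  | baa
  | abbb => a
  | babb
  | aababa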